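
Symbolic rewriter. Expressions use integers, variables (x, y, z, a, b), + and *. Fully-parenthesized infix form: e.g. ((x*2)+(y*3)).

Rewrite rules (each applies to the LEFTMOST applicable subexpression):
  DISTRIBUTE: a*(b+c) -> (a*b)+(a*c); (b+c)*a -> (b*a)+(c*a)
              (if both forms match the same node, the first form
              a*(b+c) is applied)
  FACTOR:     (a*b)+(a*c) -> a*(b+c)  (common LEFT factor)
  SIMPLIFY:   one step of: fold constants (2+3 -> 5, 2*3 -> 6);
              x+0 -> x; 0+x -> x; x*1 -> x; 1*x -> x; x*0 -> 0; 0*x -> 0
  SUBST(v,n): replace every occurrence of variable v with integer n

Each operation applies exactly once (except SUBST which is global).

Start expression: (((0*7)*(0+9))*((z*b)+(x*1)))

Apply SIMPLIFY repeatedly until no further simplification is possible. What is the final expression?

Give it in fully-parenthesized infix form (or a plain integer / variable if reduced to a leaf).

Answer: 0

Derivation:
Start: (((0*7)*(0+9))*((z*b)+(x*1)))
Step 1: at LL: (0*7) -> 0; overall: (((0*7)*(0+9))*((z*b)+(x*1))) -> ((0*(0+9))*((z*b)+(x*1)))
Step 2: at L: (0*(0+9)) -> 0; overall: ((0*(0+9))*((z*b)+(x*1))) -> (0*((z*b)+(x*1)))
Step 3: at root: (0*((z*b)+(x*1))) -> 0; overall: (0*((z*b)+(x*1))) -> 0
Fixed point: 0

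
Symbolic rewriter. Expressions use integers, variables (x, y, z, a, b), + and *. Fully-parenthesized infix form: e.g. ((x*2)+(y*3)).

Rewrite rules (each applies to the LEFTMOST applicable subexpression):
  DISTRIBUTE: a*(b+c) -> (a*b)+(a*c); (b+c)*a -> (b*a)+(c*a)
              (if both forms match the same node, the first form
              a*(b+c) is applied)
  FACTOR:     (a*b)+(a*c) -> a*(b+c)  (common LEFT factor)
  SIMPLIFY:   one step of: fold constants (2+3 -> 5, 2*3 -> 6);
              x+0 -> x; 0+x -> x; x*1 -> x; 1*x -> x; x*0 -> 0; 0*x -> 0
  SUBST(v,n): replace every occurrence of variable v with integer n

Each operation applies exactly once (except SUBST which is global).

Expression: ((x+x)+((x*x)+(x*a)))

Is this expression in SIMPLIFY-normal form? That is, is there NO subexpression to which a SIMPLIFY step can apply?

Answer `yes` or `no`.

Answer: yes

Derivation:
Expression: ((x+x)+((x*x)+(x*a)))
Scanning for simplifiable subexpressions (pre-order)...
  at root: ((x+x)+((x*x)+(x*a))) (not simplifiable)
  at L: (x+x) (not simplifiable)
  at R: ((x*x)+(x*a)) (not simplifiable)
  at RL: (x*x) (not simplifiable)
  at RR: (x*a) (not simplifiable)
Result: no simplifiable subexpression found -> normal form.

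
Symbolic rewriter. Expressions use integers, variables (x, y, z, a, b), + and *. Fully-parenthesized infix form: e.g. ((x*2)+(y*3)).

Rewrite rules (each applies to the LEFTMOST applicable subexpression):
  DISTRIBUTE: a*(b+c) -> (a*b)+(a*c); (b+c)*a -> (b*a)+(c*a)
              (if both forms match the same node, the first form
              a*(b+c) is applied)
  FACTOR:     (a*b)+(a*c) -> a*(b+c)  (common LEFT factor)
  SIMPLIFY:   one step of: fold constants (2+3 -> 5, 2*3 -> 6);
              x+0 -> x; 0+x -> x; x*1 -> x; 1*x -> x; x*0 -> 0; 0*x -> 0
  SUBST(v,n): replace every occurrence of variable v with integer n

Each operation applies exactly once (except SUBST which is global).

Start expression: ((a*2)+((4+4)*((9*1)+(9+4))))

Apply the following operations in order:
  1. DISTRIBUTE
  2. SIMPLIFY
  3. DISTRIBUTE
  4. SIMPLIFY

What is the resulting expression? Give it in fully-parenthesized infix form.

Answer: ((a*2)+((8*9)+(((4+4)*9)+((4+4)*4))))

Derivation:
Start: ((a*2)+((4+4)*((9*1)+(9+4))))
Apply DISTRIBUTE at R (target: ((4+4)*((9*1)+(9+4)))): ((a*2)+((4+4)*((9*1)+(9+4)))) -> ((a*2)+(((4+4)*(9*1))+((4+4)*(9+4))))
Apply SIMPLIFY at RLL (target: (4+4)): ((a*2)+(((4+4)*(9*1))+((4+4)*(9+4)))) -> ((a*2)+((8*(9*1))+((4+4)*(9+4))))
Apply DISTRIBUTE at RR (target: ((4+4)*(9+4))): ((a*2)+((8*(9*1))+((4+4)*(9+4)))) -> ((a*2)+((8*(9*1))+(((4+4)*9)+((4+4)*4))))
Apply SIMPLIFY at RLR (target: (9*1)): ((a*2)+((8*(9*1))+(((4+4)*9)+((4+4)*4)))) -> ((a*2)+((8*9)+(((4+4)*9)+((4+4)*4))))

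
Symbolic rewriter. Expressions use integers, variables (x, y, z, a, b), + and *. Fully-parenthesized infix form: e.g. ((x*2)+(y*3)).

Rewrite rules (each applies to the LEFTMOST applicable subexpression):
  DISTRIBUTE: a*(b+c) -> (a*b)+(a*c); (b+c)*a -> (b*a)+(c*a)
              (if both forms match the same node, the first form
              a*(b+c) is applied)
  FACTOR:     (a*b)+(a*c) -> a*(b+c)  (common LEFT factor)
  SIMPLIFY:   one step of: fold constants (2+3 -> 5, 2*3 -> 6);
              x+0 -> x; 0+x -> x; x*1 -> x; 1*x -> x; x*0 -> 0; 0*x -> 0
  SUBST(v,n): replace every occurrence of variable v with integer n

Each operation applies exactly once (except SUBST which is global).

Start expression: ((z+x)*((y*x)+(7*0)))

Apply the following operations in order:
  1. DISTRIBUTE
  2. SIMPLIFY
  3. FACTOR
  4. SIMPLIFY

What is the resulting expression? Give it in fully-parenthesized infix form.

Start: ((z+x)*((y*x)+(7*0)))
Apply DISTRIBUTE at root (target: ((z+x)*((y*x)+(7*0)))): ((z+x)*((y*x)+(7*0))) -> (((z+x)*(y*x))+((z+x)*(7*0)))
Apply SIMPLIFY at RR (target: (7*0)): (((z+x)*(y*x))+((z+x)*(7*0))) -> (((z+x)*(y*x))+((z+x)*0))
Apply FACTOR at root (target: (((z+x)*(y*x))+((z+x)*0))): (((z+x)*(y*x))+((z+x)*0)) -> ((z+x)*((y*x)+0))
Apply SIMPLIFY at R (target: ((y*x)+0)): ((z+x)*((y*x)+0)) -> ((z+x)*(y*x))

Answer: ((z+x)*(y*x))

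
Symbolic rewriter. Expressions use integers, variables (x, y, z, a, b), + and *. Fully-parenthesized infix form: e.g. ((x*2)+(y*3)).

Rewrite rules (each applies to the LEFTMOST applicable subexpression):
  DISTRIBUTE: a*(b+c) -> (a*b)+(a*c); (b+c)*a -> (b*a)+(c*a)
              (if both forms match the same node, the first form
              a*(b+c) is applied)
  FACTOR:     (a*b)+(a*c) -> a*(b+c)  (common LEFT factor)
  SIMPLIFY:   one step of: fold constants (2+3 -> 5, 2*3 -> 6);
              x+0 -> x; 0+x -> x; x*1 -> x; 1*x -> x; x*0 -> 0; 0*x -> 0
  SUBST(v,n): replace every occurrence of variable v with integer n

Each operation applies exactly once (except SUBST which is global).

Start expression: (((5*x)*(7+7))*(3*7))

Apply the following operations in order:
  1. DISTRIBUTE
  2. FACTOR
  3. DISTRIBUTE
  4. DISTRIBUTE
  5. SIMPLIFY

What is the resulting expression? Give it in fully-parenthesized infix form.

Answer: ((((5*x)*7)*21)+(((5*x)*7)*(3*7)))

Derivation:
Start: (((5*x)*(7+7))*(3*7))
Apply DISTRIBUTE at L (target: ((5*x)*(7+7))): (((5*x)*(7+7))*(3*7)) -> ((((5*x)*7)+((5*x)*7))*(3*7))
Apply FACTOR at L (target: (((5*x)*7)+((5*x)*7))): ((((5*x)*7)+((5*x)*7))*(3*7)) -> (((5*x)*(7+7))*(3*7))
Apply DISTRIBUTE at L (target: ((5*x)*(7+7))): (((5*x)*(7+7))*(3*7)) -> ((((5*x)*7)+((5*x)*7))*(3*7))
Apply DISTRIBUTE at root (target: ((((5*x)*7)+((5*x)*7))*(3*7))): ((((5*x)*7)+((5*x)*7))*(3*7)) -> ((((5*x)*7)*(3*7))+(((5*x)*7)*(3*7)))
Apply SIMPLIFY at LR (target: (3*7)): ((((5*x)*7)*(3*7))+(((5*x)*7)*(3*7))) -> ((((5*x)*7)*21)+(((5*x)*7)*(3*7)))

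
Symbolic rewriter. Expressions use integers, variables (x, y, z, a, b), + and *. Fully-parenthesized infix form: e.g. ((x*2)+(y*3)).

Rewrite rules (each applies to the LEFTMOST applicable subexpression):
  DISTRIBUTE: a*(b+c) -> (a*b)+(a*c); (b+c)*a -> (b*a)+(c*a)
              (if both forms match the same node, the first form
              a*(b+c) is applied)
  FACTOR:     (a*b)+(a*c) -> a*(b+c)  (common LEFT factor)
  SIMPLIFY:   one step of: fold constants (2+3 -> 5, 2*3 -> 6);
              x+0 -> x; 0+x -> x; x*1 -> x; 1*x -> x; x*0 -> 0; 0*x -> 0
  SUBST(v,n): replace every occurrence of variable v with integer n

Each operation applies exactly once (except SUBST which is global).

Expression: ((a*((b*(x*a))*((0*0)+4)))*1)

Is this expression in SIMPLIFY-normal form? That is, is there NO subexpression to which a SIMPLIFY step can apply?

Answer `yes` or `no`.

Expression: ((a*((b*(x*a))*((0*0)+4)))*1)
Scanning for simplifiable subexpressions (pre-order)...
  at root: ((a*((b*(x*a))*((0*0)+4)))*1) (SIMPLIFIABLE)
  at L: (a*((b*(x*a))*((0*0)+4))) (not simplifiable)
  at LR: ((b*(x*a))*((0*0)+4)) (not simplifiable)
  at LRL: (b*(x*a)) (not simplifiable)
  at LRLR: (x*a) (not simplifiable)
  at LRR: ((0*0)+4) (not simplifiable)
  at LRRL: (0*0) (SIMPLIFIABLE)
Found simplifiable subexpr at path root: ((a*((b*(x*a))*((0*0)+4)))*1)
One SIMPLIFY step would give: (a*((b*(x*a))*((0*0)+4)))
-> NOT in normal form.

Answer: no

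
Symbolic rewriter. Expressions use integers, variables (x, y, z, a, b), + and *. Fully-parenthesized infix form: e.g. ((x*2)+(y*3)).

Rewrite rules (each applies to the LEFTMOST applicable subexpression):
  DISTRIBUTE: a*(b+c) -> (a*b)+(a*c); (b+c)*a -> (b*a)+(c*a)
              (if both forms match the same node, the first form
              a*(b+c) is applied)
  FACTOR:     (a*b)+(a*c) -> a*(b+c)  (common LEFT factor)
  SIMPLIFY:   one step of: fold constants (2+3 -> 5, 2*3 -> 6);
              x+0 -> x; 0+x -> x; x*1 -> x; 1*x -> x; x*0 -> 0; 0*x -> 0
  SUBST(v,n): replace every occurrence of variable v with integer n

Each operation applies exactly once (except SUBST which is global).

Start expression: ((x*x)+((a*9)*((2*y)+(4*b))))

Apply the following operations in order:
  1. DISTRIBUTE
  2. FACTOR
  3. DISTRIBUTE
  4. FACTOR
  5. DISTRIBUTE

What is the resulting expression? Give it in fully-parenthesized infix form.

Answer: ((x*x)+(((a*9)*(2*y))+((a*9)*(4*b))))

Derivation:
Start: ((x*x)+((a*9)*((2*y)+(4*b))))
Apply DISTRIBUTE at R (target: ((a*9)*((2*y)+(4*b)))): ((x*x)+((a*9)*((2*y)+(4*b)))) -> ((x*x)+(((a*9)*(2*y))+((a*9)*(4*b))))
Apply FACTOR at R (target: (((a*9)*(2*y))+((a*9)*(4*b)))): ((x*x)+(((a*9)*(2*y))+((a*9)*(4*b)))) -> ((x*x)+((a*9)*((2*y)+(4*b))))
Apply DISTRIBUTE at R (target: ((a*9)*((2*y)+(4*b)))): ((x*x)+((a*9)*((2*y)+(4*b)))) -> ((x*x)+(((a*9)*(2*y))+((a*9)*(4*b))))
Apply FACTOR at R (target: (((a*9)*(2*y))+((a*9)*(4*b)))): ((x*x)+(((a*9)*(2*y))+((a*9)*(4*b)))) -> ((x*x)+((a*9)*((2*y)+(4*b))))
Apply DISTRIBUTE at R (target: ((a*9)*((2*y)+(4*b)))): ((x*x)+((a*9)*((2*y)+(4*b)))) -> ((x*x)+(((a*9)*(2*y))+((a*9)*(4*b))))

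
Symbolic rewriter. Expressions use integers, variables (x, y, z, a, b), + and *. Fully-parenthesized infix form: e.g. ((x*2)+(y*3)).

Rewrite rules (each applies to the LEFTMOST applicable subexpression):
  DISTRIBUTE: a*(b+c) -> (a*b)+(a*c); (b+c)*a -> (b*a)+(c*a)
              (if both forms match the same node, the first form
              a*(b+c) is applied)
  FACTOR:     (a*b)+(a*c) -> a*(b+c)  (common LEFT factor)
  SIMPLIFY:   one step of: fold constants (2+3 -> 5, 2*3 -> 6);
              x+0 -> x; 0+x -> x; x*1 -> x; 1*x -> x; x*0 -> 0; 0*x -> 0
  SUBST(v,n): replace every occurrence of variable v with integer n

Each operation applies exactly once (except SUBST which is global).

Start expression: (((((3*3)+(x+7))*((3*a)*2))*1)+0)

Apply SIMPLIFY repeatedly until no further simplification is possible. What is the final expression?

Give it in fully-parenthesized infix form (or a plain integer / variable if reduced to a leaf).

Start: (((((3*3)+(x+7))*((3*a)*2))*1)+0)
Step 1: at root: (((((3*3)+(x+7))*((3*a)*2))*1)+0) -> ((((3*3)+(x+7))*((3*a)*2))*1); overall: (((((3*3)+(x+7))*((3*a)*2))*1)+0) -> ((((3*3)+(x+7))*((3*a)*2))*1)
Step 2: at root: ((((3*3)+(x+7))*((3*a)*2))*1) -> (((3*3)+(x+7))*((3*a)*2)); overall: ((((3*3)+(x+7))*((3*a)*2))*1) -> (((3*3)+(x+7))*((3*a)*2))
Step 3: at LL: (3*3) -> 9; overall: (((3*3)+(x+7))*((3*a)*2)) -> ((9+(x+7))*((3*a)*2))
Fixed point: ((9+(x+7))*((3*a)*2))

Answer: ((9+(x+7))*((3*a)*2))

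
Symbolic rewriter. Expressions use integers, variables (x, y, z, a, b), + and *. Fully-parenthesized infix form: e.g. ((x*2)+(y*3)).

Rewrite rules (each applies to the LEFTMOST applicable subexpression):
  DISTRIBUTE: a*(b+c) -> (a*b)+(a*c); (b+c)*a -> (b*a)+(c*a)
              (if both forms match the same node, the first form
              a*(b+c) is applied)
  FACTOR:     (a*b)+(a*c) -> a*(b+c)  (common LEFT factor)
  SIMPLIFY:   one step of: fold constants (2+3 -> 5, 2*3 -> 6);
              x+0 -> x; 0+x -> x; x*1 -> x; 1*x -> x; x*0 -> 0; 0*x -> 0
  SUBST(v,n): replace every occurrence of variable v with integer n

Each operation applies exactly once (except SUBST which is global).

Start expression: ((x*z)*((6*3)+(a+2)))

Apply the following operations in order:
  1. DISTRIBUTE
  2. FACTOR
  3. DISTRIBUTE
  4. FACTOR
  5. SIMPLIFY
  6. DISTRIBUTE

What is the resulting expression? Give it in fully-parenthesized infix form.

Start: ((x*z)*((6*3)+(a+2)))
Apply DISTRIBUTE at root (target: ((x*z)*((6*3)+(a+2)))): ((x*z)*((6*3)+(a+2))) -> (((x*z)*(6*3))+((x*z)*(a+2)))
Apply FACTOR at root (target: (((x*z)*(6*3))+((x*z)*(a+2)))): (((x*z)*(6*3))+((x*z)*(a+2))) -> ((x*z)*((6*3)+(a+2)))
Apply DISTRIBUTE at root (target: ((x*z)*((6*3)+(a+2)))): ((x*z)*((6*3)+(a+2))) -> (((x*z)*(6*3))+((x*z)*(a+2)))
Apply FACTOR at root (target: (((x*z)*(6*3))+((x*z)*(a+2)))): (((x*z)*(6*3))+((x*z)*(a+2))) -> ((x*z)*((6*3)+(a+2)))
Apply SIMPLIFY at RL (target: (6*3)): ((x*z)*((6*3)+(a+2))) -> ((x*z)*(18+(a+2)))
Apply DISTRIBUTE at root (target: ((x*z)*(18+(a+2)))): ((x*z)*(18+(a+2))) -> (((x*z)*18)+((x*z)*(a+2)))

Answer: (((x*z)*18)+((x*z)*(a+2)))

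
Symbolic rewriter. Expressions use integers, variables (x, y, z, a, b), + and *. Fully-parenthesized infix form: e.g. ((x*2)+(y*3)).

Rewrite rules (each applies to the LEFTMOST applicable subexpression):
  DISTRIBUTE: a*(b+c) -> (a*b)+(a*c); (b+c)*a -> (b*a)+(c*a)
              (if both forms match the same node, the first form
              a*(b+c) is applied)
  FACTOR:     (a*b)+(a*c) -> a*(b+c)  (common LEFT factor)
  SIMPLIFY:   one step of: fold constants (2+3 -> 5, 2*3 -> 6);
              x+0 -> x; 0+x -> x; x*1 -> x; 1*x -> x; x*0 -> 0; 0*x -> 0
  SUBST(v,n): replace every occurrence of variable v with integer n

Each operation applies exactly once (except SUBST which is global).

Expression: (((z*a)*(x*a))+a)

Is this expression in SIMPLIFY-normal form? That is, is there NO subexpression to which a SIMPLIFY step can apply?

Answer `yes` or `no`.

Answer: yes

Derivation:
Expression: (((z*a)*(x*a))+a)
Scanning for simplifiable subexpressions (pre-order)...
  at root: (((z*a)*(x*a))+a) (not simplifiable)
  at L: ((z*a)*(x*a)) (not simplifiable)
  at LL: (z*a) (not simplifiable)
  at LR: (x*a) (not simplifiable)
Result: no simplifiable subexpression found -> normal form.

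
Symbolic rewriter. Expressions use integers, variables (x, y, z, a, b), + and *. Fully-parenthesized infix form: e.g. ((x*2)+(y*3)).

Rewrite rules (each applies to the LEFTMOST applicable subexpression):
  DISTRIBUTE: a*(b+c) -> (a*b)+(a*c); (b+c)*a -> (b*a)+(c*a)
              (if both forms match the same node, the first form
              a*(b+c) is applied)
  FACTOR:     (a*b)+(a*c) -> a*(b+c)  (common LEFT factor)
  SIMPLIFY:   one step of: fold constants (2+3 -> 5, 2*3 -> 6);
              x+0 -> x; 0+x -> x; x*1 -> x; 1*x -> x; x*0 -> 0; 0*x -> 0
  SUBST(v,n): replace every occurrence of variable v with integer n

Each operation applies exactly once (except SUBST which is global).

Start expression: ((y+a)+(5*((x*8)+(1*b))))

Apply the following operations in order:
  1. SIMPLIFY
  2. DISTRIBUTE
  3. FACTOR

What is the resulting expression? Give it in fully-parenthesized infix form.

Start: ((y+a)+(5*((x*8)+(1*b))))
Apply SIMPLIFY at RRR (target: (1*b)): ((y+a)+(5*((x*8)+(1*b)))) -> ((y+a)+(5*((x*8)+b)))
Apply DISTRIBUTE at R (target: (5*((x*8)+b))): ((y+a)+(5*((x*8)+b))) -> ((y+a)+((5*(x*8))+(5*b)))
Apply FACTOR at R (target: ((5*(x*8))+(5*b))): ((y+a)+((5*(x*8))+(5*b))) -> ((y+a)+(5*((x*8)+b)))

Answer: ((y+a)+(5*((x*8)+b)))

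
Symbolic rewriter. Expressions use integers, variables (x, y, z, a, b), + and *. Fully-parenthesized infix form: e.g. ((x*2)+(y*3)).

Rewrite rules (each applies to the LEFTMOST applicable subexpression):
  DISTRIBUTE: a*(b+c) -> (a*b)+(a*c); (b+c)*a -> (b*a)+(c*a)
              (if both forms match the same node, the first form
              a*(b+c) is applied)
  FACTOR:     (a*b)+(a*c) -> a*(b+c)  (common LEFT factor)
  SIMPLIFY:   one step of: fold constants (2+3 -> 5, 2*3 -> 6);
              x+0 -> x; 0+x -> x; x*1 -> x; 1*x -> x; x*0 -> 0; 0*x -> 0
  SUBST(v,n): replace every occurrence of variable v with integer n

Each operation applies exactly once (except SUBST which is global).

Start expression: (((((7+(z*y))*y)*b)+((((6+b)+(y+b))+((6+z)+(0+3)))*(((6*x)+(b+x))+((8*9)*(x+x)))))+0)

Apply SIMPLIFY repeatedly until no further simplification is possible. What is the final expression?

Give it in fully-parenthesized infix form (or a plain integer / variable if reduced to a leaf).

Start: (((((7+(z*y))*y)*b)+((((6+b)+(y+b))+((6+z)+(0+3)))*(((6*x)+(b+x))+((8*9)*(x+x)))))+0)
Step 1: at root: (((((7+(z*y))*y)*b)+((((6+b)+(y+b))+((6+z)+(0+3)))*(((6*x)+(b+x))+((8*9)*(x+x)))))+0) -> ((((7+(z*y))*y)*b)+((((6+b)+(y+b))+((6+z)+(0+3)))*(((6*x)+(b+x))+((8*9)*(x+x))))); overall: (((((7+(z*y))*y)*b)+((((6+b)+(y+b))+((6+z)+(0+3)))*(((6*x)+(b+x))+((8*9)*(x+x)))))+0) -> ((((7+(z*y))*y)*b)+((((6+b)+(y+b))+((6+z)+(0+3)))*(((6*x)+(b+x))+((8*9)*(x+x)))))
Step 2: at RLRR: (0+3) -> 3; overall: ((((7+(z*y))*y)*b)+((((6+b)+(y+b))+((6+z)+(0+3)))*(((6*x)+(b+x))+((8*9)*(x+x))))) -> ((((7+(z*y))*y)*b)+((((6+b)+(y+b))+((6+z)+3))*(((6*x)+(b+x))+((8*9)*(x+x)))))
Step 3: at RRRL: (8*9) -> 72; overall: ((((7+(z*y))*y)*b)+((((6+b)+(y+b))+((6+z)+3))*(((6*x)+(b+x))+((8*9)*(x+x))))) -> ((((7+(z*y))*y)*b)+((((6+b)+(y+b))+((6+z)+3))*(((6*x)+(b+x))+(72*(x+x)))))
Fixed point: ((((7+(z*y))*y)*b)+((((6+b)+(y+b))+((6+z)+3))*(((6*x)+(b+x))+(72*(x+x)))))

Answer: ((((7+(z*y))*y)*b)+((((6+b)+(y+b))+((6+z)+3))*(((6*x)+(b+x))+(72*(x+x)))))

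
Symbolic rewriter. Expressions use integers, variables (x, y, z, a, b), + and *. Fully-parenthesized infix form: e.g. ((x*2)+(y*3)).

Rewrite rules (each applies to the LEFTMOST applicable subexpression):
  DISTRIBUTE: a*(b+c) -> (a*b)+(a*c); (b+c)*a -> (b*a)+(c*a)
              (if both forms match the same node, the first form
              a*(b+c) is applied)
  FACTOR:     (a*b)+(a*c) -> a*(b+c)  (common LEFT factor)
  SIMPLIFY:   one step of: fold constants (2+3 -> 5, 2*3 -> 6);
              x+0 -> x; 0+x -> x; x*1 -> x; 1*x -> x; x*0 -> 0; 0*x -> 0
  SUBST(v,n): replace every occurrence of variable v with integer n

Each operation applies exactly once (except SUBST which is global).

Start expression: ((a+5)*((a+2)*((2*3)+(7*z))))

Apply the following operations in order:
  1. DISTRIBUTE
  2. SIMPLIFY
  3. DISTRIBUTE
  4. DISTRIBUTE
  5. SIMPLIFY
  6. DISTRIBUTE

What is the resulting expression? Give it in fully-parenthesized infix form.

Start: ((a+5)*((a+2)*((2*3)+(7*z))))
Apply DISTRIBUTE at root (target: ((a+5)*((a+2)*((2*3)+(7*z))))): ((a+5)*((a+2)*((2*3)+(7*z)))) -> ((a*((a+2)*((2*3)+(7*z))))+(5*((a+2)*((2*3)+(7*z)))))
Apply SIMPLIFY at LRRL (target: (2*3)): ((a*((a+2)*((2*3)+(7*z))))+(5*((a+2)*((2*3)+(7*z))))) -> ((a*((a+2)*(6+(7*z))))+(5*((a+2)*((2*3)+(7*z)))))
Apply DISTRIBUTE at LR (target: ((a+2)*(6+(7*z)))): ((a*((a+2)*(6+(7*z))))+(5*((a+2)*((2*3)+(7*z))))) -> ((a*(((a+2)*6)+((a+2)*(7*z))))+(5*((a+2)*((2*3)+(7*z)))))
Apply DISTRIBUTE at L (target: (a*(((a+2)*6)+((a+2)*(7*z))))): ((a*(((a+2)*6)+((a+2)*(7*z))))+(5*((a+2)*((2*3)+(7*z))))) -> (((a*((a+2)*6))+(a*((a+2)*(7*z))))+(5*((a+2)*((2*3)+(7*z)))))
Apply SIMPLIFY at RRRL (target: (2*3)): (((a*((a+2)*6))+(a*((a+2)*(7*z))))+(5*((a+2)*((2*3)+(7*z))))) -> (((a*((a+2)*6))+(a*((a+2)*(7*z))))+(5*((a+2)*(6+(7*z)))))
Apply DISTRIBUTE at LLR (target: ((a+2)*6)): (((a*((a+2)*6))+(a*((a+2)*(7*z))))+(5*((a+2)*(6+(7*z))))) -> (((a*((a*6)+(2*6)))+(a*((a+2)*(7*z))))+(5*((a+2)*(6+(7*z)))))

Answer: (((a*((a*6)+(2*6)))+(a*((a+2)*(7*z))))+(5*((a+2)*(6+(7*z)))))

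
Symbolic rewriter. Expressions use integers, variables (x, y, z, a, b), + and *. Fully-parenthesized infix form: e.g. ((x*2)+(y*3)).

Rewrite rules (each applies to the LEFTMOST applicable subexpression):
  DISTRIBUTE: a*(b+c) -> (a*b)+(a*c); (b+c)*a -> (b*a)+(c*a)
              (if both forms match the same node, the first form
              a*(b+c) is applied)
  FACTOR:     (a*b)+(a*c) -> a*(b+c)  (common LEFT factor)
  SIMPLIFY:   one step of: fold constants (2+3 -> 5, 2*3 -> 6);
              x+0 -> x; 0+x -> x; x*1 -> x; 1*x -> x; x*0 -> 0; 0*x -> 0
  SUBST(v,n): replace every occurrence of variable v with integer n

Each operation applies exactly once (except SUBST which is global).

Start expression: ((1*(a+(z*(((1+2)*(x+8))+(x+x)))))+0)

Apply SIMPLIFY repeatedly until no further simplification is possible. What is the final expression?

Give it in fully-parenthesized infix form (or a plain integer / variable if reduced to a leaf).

Start: ((1*(a+(z*(((1+2)*(x+8))+(x+x)))))+0)
Step 1: at root: ((1*(a+(z*(((1+2)*(x+8))+(x+x)))))+0) -> (1*(a+(z*(((1+2)*(x+8))+(x+x))))); overall: ((1*(a+(z*(((1+2)*(x+8))+(x+x)))))+0) -> (1*(a+(z*(((1+2)*(x+8))+(x+x)))))
Step 2: at root: (1*(a+(z*(((1+2)*(x+8))+(x+x))))) -> (a+(z*(((1+2)*(x+8))+(x+x)))); overall: (1*(a+(z*(((1+2)*(x+8))+(x+x))))) -> (a+(z*(((1+2)*(x+8))+(x+x))))
Step 3: at RRLL: (1+2) -> 3; overall: (a+(z*(((1+2)*(x+8))+(x+x)))) -> (a+(z*((3*(x+8))+(x+x))))
Fixed point: (a+(z*((3*(x+8))+(x+x))))

Answer: (a+(z*((3*(x+8))+(x+x))))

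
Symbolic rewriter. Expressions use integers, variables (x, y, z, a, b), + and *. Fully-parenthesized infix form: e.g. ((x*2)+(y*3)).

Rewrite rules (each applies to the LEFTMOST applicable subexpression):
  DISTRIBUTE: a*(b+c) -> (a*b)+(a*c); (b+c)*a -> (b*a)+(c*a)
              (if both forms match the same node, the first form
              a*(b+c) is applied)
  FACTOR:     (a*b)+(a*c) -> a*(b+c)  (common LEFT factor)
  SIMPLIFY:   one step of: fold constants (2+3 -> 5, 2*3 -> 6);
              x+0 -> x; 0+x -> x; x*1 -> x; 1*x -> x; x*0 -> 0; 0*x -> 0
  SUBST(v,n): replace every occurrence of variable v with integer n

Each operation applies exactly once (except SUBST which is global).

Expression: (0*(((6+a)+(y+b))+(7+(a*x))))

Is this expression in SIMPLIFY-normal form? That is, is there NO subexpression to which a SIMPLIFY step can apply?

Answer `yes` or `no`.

Expression: (0*(((6+a)+(y+b))+(7+(a*x))))
Scanning for simplifiable subexpressions (pre-order)...
  at root: (0*(((6+a)+(y+b))+(7+(a*x)))) (SIMPLIFIABLE)
  at R: (((6+a)+(y+b))+(7+(a*x))) (not simplifiable)
  at RL: ((6+a)+(y+b)) (not simplifiable)
  at RLL: (6+a) (not simplifiable)
  at RLR: (y+b) (not simplifiable)
  at RR: (7+(a*x)) (not simplifiable)
  at RRR: (a*x) (not simplifiable)
Found simplifiable subexpr at path root: (0*(((6+a)+(y+b))+(7+(a*x))))
One SIMPLIFY step would give: 0
-> NOT in normal form.

Answer: no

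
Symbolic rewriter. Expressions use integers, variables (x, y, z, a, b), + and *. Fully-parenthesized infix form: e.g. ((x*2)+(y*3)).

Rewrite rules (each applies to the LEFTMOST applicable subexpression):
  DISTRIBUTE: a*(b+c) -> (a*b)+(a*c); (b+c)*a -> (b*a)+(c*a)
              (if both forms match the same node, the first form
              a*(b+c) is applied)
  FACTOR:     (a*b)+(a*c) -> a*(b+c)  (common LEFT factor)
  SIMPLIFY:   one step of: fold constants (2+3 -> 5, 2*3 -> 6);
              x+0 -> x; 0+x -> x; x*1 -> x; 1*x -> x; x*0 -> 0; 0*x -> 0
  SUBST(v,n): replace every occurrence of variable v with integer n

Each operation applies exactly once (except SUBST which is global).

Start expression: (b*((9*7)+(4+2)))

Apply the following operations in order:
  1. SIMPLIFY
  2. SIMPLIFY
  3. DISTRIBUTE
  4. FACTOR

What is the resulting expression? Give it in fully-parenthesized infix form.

Answer: (b*(63+6))

Derivation:
Start: (b*((9*7)+(4+2)))
Apply SIMPLIFY at RL (target: (9*7)): (b*((9*7)+(4+2))) -> (b*(63+(4+2)))
Apply SIMPLIFY at RR (target: (4+2)): (b*(63+(4+2))) -> (b*(63+6))
Apply DISTRIBUTE at root (target: (b*(63+6))): (b*(63+6)) -> ((b*63)+(b*6))
Apply FACTOR at root (target: ((b*63)+(b*6))): ((b*63)+(b*6)) -> (b*(63+6))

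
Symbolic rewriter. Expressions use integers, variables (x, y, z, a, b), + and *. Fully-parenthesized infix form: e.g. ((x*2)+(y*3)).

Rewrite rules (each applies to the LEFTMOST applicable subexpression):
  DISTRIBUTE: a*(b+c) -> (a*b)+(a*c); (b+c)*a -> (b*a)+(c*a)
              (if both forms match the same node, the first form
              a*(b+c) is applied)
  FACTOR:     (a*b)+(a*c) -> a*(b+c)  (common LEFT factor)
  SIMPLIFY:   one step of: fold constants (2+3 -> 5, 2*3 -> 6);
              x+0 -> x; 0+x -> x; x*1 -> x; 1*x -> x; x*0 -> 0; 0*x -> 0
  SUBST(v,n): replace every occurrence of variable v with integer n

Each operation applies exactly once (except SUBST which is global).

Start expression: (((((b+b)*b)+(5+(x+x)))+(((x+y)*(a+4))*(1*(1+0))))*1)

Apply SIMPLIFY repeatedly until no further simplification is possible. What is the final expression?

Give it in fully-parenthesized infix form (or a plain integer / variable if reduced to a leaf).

Start: (((((b+b)*b)+(5+(x+x)))+(((x+y)*(a+4))*(1*(1+0))))*1)
Step 1: at root: (((((b+b)*b)+(5+(x+x)))+(((x+y)*(a+4))*(1*(1+0))))*1) -> ((((b+b)*b)+(5+(x+x)))+(((x+y)*(a+4))*(1*(1+0)))); overall: (((((b+b)*b)+(5+(x+x)))+(((x+y)*(a+4))*(1*(1+0))))*1) -> ((((b+b)*b)+(5+(x+x)))+(((x+y)*(a+4))*(1*(1+0))))
Step 2: at RR: (1*(1+0)) -> (1+0); overall: ((((b+b)*b)+(5+(x+x)))+(((x+y)*(a+4))*(1*(1+0)))) -> ((((b+b)*b)+(5+(x+x)))+(((x+y)*(a+4))*(1+0)))
Step 3: at RR: (1+0) -> 1; overall: ((((b+b)*b)+(5+(x+x)))+(((x+y)*(a+4))*(1+0))) -> ((((b+b)*b)+(5+(x+x)))+(((x+y)*(a+4))*1))
Step 4: at R: (((x+y)*(a+4))*1) -> ((x+y)*(a+4)); overall: ((((b+b)*b)+(5+(x+x)))+(((x+y)*(a+4))*1)) -> ((((b+b)*b)+(5+(x+x)))+((x+y)*(a+4)))
Fixed point: ((((b+b)*b)+(5+(x+x)))+((x+y)*(a+4)))

Answer: ((((b+b)*b)+(5+(x+x)))+((x+y)*(a+4)))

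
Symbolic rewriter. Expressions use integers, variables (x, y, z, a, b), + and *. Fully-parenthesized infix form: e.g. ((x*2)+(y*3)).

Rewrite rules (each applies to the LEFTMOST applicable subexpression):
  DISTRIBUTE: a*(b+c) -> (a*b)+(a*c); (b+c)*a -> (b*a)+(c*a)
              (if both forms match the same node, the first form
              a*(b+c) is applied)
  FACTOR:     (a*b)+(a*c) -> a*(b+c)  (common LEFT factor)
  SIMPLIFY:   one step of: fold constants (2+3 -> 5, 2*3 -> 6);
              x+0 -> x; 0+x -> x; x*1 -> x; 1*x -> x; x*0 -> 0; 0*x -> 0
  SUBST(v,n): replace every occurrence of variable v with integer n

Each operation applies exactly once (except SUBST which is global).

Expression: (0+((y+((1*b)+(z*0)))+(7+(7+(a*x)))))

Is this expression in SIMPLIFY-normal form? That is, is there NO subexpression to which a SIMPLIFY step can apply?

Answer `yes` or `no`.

Expression: (0+((y+((1*b)+(z*0)))+(7+(7+(a*x)))))
Scanning for simplifiable subexpressions (pre-order)...
  at root: (0+((y+((1*b)+(z*0)))+(7+(7+(a*x))))) (SIMPLIFIABLE)
  at R: ((y+((1*b)+(z*0)))+(7+(7+(a*x)))) (not simplifiable)
  at RL: (y+((1*b)+(z*0))) (not simplifiable)
  at RLR: ((1*b)+(z*0)) (not simplifiable)
  at RLRL: (1*b) (SIMPLIFIABLE)
  at RLRR: (z*0) (SIMPLIFIABLE)
  at RR: (7+(7+(a*x))) (not simplifiable)
  at RRR: (7+(a*x)) (not simplifiable)
  at RRRR: (a*x) (not simplifiable)
Found simplifiable subexpr at path root: (0+((y+((1*b)+(z*0)))+(7+(7+(a*x)))))
One SIMPLIFY step would give: ((y+((1*b)+(z*0)))+(7+(7+(a*x))))
-> NOT in normal form.

Answer: no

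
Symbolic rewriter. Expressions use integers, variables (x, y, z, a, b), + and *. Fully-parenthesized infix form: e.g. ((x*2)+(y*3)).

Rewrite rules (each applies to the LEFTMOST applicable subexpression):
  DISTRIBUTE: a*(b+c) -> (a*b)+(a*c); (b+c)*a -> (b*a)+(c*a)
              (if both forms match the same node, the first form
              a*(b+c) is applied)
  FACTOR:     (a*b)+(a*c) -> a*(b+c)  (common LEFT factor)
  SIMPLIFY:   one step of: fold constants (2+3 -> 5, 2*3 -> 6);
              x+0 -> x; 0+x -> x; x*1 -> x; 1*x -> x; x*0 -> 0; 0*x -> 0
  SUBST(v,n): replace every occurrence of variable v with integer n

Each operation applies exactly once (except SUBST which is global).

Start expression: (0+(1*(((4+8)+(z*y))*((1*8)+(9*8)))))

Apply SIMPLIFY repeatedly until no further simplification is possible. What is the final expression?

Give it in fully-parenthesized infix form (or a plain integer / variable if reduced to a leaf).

Start: (0+(1*(((4+8)+(z*y))*((1*8)+(9*8)))))
Step 1: at root: (0+(1*(((4+8)+(z*y))*((1*8)+(9*8))))) -> (1*(((4+8)+(z*y))*((1*8)+(9*8)))); overall: (0+(1*(((4+8)+(z*y))*((1*8)+(9*8))))) -> (1*(((4+8)+(z*y))*((1*8)+(9*8))))
Step 2: at root: (1*(((4+8)+(z*y))*((1*8)+(9*8)))) -> (((4+8)+(z*y))*((1*8)+(9*8))); overall: (1*(((4+8)+(z*y))*((1*8)+(9*8)))) -> (((4+8)+(z*y))*((1*8)+(9*8)))
Step 3: at LL: (4+8) -> 12; overall: (((4+8)+(z*y))*((1*8)+(9*8))) -> ((12+(z*y))*((1*8)+(9*8)))
Step 4: at RL: (1*8) -> 8; overall: ((12+(z*y))*((1*8)+(9*8))) -> ((12+(z*y))*(8+(9*8)))
Step 5: at RR: (9*8) -> 72; overall: ((12+(z*y))*(8+(9*8))) -> ((12+(z*y))*(8+72))
Step 6: at R: (8+72) -> 80; overall: ((12+(z*y))*(8+72)) -> ((12+(z*y))*80)
Fixed point: ((12+(z*y))*80)

Answer: ((12+(z*y))*80)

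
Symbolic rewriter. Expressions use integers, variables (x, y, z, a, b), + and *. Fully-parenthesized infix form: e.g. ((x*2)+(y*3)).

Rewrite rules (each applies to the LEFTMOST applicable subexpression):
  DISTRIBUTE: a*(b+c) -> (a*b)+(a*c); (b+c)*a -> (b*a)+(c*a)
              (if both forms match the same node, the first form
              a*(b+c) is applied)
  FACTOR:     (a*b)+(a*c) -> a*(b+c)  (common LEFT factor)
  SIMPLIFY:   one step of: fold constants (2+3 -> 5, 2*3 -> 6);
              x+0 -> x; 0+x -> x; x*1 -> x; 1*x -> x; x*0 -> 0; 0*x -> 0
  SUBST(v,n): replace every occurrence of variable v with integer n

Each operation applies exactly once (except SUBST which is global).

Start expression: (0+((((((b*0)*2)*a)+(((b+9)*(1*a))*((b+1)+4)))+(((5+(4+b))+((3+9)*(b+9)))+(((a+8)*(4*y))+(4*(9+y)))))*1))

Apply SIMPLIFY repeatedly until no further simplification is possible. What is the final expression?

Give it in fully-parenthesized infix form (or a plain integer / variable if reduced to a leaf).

Answer: ((((b+9)*a)*((b+1)+4))+(((5+(4+b))+(12*(b+9)))+(((a+8)*(4*y))+(4*(9+y)))))

Derivation:
Start: (0+((((((b*0)*2)*a)+(((b+9)*(1*a))*((b+1)+4)))+(((5+(4+b))+((3+9)*(b+9)))+(((a+8)*(4*y))+(4*(9+y)))))*1))
Step 1: at root: (0+((((((b*0)*2)*a)+(((b+9)*(1*a))*((b+1)+4)))+(((5+(4+b))+((3+9)*(b+9)))+(((a+8)*(4*y))+(4*(9+y)))))*1)) -> ((((((b*0)*2)*a)+(((b+9)*(1*a))*((b+1)+4)))+(((5+(4+b))+((3+9)*(b+9)))+(((a+8)*(4*y))+(4*(9+y)))))*1); overall: (0+((((((b*0)*2)*a)+(((b+9)*(1*a))*((b+1)+4)))+(((5+(4+b))+((3+9)*(b+9)))+(((a+8)*(4*y))+(4*(9+y)))))*1)) -> ((((((b*0)*2)*a)+(((b+9)*(1*a))*((b+1)+4)))+(((5+(4+b))+((3+9)*(b+9)))+(((a+8)*(4*y))+(4*(9+y)))))*1)
Step 2: at root: ((((((b*0)*2)*a)+(((b+9)*(1*a))*((b+1)+4)))+(((5+(4+b))+((3+9)*(b+9)))+(((a+8)*(4*y))+(4*(9+y)))))*1) -> (((((b*0)*2)*a)+(((b+9)*(1*a))*((b+1)+4)))+(((5+(4+b))+((3+9)*(b+9)))+(((a+8)*(4*y))+(4*(9+y))))); overall: ((((((b*0)*2)*a)+(((b+9)*(1*a))*((b+1)+4)))+(((5+(4+b))+((3+9)*(b+9)))+(((a+8)*(4*y))+(4*(9+y)))))*1) -> (((((b*0)*2)*a)+(((b+9)*(1*a))*((b+1)+4)))+(((5+(4+b))+((3+9)*(b+9)))+(((a+8)*(4*y))+(4*(9+y)))))
Step 3: at LLLL: (b*0) -> 0; overall: (((((b*0)*2)*a)+(((b+9)*(1*a))*((b+1)+4)))+(((5+(4+b))+((3+9)*(b+9)))+(((a+8)*(4*y))+(4*(9+y))))) -> ((((0*2)*a)+(((b+9)*(1*a))*((b+1)+4)))+(((5+(4+b))+((3+9)*(b+9)))+(((a+8)*(4*y))+(4*(9+y)))))
Step 4: at LLL: (0*2) -> 0; overall: ((((0*2)*a)+(((b+9)*(1*a))*((b+1)+4)))+(((5+(4+b))+((3+9)*(b+9)))+(((a+8)*(4*y))+(4*(9+y))))) -> (((0*a)+(((b+9)*(1*a))*((b+1)+4)))+(((5+(4+b))+((3+9)*(b+9)))+(((a+8)*(4*y))+(4*(9+y)))))
Step 5: at LL: (0*a) -> 0; overall: (((0*a)+(((b+9)*(1*a))*((b+1)+4)))+(((5+(4+b))+((3+9)*(b+9)))+(((a+8)*(4*y))+(4*(9+y))))) -> ((0+(((b+9)*(1*a))*((b+1)+4)))+(((5+(4+b))+((3+9)*(b+9)))+(((a+8)*(4*y))+(4*(9+y)))))
Step 6: at L: (0+(((b+9)*(1*a))*((b+1)+4))) -> (((b+9)*(1*a))*((b+1)+4)); overall: ((0+(((b+9)*(1*a))*((b+1)+4)))+(((5+(4+b))+((3+9)*(b+9)))+(((a+8)*(4*y))+(4*(9+y))))) -> ((((b+9)*(1*a))*((b+1)+4))+(((5+(4+b))+((3+9)*(b+9)))+(((a+8)*(4*y))+(4*(9+y)))))
Step 7: at LLR: (1*a) -> a; overall: ((((b+9)*(1*a))*((b+1)+4))+(((5+(4+b))+((3+9)*(b+9)))+(((a+8)*(4*y))+(4*(9+y))))) -> ((((b+9)*a)*((b+1)+4))+(((5+(4+b))+((3+9)*(b+9)))+(((a+8)*(4*y))+(4*(9+y)))))
Step 8: at RLRL: (3+9) -> 12; overall: ((((b+9)*a)*((b+1)+4))+(((5+(4+b))+((3+9)*(b+9)))+(((a+8)*(4*y))+(4*(9+y))))) -> ((((b+9)*a)*((b+1)+4))+(((5+(4+b))+(12*(b+9)))+(((a+8)*(4*y))+(4*(9+y)))))
Fixed point: ((((b+9)*a)*((b+1)+4))+(((5+(4+b))+(12*(b+9)))+(((a+8)*(4*y))+(4*(9+y)))))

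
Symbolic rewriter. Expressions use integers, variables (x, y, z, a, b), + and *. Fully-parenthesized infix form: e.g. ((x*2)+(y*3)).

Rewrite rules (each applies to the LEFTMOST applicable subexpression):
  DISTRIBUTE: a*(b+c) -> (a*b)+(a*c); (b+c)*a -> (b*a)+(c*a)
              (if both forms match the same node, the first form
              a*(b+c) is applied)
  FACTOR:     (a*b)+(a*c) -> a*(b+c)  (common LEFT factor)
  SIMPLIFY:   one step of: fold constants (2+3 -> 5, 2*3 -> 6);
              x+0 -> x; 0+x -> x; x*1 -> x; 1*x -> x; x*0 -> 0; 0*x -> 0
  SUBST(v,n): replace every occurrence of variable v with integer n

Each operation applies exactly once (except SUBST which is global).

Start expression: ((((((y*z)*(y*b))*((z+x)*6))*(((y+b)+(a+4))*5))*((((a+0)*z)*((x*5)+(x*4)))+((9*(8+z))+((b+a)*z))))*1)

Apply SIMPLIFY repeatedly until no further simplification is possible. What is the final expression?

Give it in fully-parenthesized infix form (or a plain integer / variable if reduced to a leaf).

Start: ((((((y*z)*(y*b))*((z+x)*6))*(((y+b)+(a+4))*5))*((((a+0)*z)*((x*5)+(x*4)))+((9*(8+z))+((b+a)*z))))*1)
Step 1: at root: ((((((y*z)*(y*b))*((z+x)*6))*(((y+b)+(a+4))*5))*((((a+0)*z)*((x*5)+(x*4)))+((9*(8+z))+((b+a)*z))))*1) -> (((((y*z)*(y*b))*((z+x)*6))*(((y+b)+(a+4))*5))*((((a+0)*z)*((x*5)+(x*4)))+((9*(8+z))+((b+a)*z)))); overall: ((((((y*z)*(y*b))*((z+x)*6))*(((y+b)+(a+4))*5))*((((a+0)*z)*((x*5)+(x*4)))+((9*(8+z))+((b+a)*z))))*1) -> (((((y*z)*(y*b))*((z+x)*6))*(((y+b)+(a+4))*5))*((((a+0)*z)*((x*5)+(x*4)))+((9*(8+z))+((b+a)*z))))
Step 2: at RLLL: (a+0) -> a; overall: (((((y*z)*(y*b))*((z+x)*6))*(((y+b)+(a+4))*5))*((((a+0)*z)*((x*5)+(x*4)))+((9*(8+z))+((b+a)*z)))) -> (((((y*z)*(y*b))*((z+x)*6))*(((y+b)+(a+4))*5))*(((a*z)*((x*5)+(x*4)))+((9*(8+z))+((b+a)*z))))
Fixed point: (((((y*z)*(y*b))*((z+x)*6))*(((y+b)+(a+4))*5))*(((a*z)*((x*5)+(x*4)))+((9*(8+z))+((b+a)*z))))

Answer: (((((y*z)*(y*b))*((z+x)*6))*(((y+b)+(a+4))*5))*(((a*z)*((x*5)+(x*4)))+((9*(8+z))+((b+a)*z))))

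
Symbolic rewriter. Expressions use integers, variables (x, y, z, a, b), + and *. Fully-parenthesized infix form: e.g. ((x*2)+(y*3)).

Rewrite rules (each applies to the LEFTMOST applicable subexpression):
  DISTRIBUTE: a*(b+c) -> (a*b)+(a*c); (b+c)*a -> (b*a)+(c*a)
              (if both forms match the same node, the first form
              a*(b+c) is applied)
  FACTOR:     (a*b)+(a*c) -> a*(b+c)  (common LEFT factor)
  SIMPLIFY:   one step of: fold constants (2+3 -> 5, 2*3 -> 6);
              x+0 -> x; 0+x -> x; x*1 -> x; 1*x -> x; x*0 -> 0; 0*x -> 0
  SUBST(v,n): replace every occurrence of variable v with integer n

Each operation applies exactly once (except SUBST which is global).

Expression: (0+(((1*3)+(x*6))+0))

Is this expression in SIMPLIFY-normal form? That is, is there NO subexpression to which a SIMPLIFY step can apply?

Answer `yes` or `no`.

Expression: (0+(((1*3)+(x*6))+0))
Scanning for simplifiable subexpressions (pre-order)...
  at root: (0+(((1*3)+(x*6))+0)) (SIMPLIFIABLE)
  at R: (((1*3)+(x*6))+0) (SIMPLIFIABLE)
  at RL: ((1*3)+(x*6)) (not simplifiable)
  at RLL: (1*3) (SIMPLIFIABLE)
  at RLR: (x*6) (not simplifiable)
Found simplifiable subexpr at path root: (0+(((1*3)+(x*6))+0))
One SIMPLIFY step would give: (((1*3)+(x*6))+0)
-> NOT in normal form.

Answer: no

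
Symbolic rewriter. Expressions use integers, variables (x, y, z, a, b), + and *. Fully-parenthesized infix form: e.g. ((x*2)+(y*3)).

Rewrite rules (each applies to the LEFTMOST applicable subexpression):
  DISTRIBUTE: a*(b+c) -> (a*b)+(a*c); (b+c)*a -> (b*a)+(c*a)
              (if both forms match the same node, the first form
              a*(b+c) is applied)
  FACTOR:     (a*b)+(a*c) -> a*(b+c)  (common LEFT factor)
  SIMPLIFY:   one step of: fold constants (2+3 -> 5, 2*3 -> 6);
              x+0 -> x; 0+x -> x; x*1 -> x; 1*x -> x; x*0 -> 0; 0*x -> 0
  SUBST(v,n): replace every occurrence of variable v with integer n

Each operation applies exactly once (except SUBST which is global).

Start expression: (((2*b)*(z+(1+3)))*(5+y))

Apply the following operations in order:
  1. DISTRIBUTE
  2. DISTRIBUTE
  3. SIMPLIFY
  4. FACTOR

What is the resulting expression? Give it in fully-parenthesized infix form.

Answer: ((((2*b)*(z+4))*5)+(((2*b)*(z+(1+3)))*y))

Derivation:
Start: (((2*b)*(z+(1+3)))*(5+y))
Apply DISTRIBUTE at root (target: (((2*b)*(z+(1+3)))*(5+y))): (((2*b)*(z+(1+3)))*(5+y)) -> ((((2*b)*(z+(1+3)))*5)+(((2*b)*(z+(1+3)))*y))
Apply DISTRIBUTE at LL (target: ((2*b)*(z+(1+3)))): ((((2*b)*(z+(1+3)))*5)+(((2*b)*(z+(1+3)))*y)) -> (((((2*b)*z)+((2*b)*(1+3)))*5)+(((2*b)*(z+(1+3)))*y))
Apply SIMPLIFY at LLRR (target: (1+3)): (((((2*b)*z)+((2*b)*(1+3)))*5)+(((2*b)*(z+(1+3)))*y)) -> (((((2*b)*z)+((2*b)*4))*5)+(((2*b)*(z+(1+3)))*y))
Apply FACTOR at LL (target: (((2*b)*z)+((2*b)*4))): (((((2*b)*z)+((2*b)*4))*5)+(((2*b)*(z+(1+3)))*y)) -> ((((2*b)*(z+4))*5)+(((2*b)*(z+(1+3)))*y))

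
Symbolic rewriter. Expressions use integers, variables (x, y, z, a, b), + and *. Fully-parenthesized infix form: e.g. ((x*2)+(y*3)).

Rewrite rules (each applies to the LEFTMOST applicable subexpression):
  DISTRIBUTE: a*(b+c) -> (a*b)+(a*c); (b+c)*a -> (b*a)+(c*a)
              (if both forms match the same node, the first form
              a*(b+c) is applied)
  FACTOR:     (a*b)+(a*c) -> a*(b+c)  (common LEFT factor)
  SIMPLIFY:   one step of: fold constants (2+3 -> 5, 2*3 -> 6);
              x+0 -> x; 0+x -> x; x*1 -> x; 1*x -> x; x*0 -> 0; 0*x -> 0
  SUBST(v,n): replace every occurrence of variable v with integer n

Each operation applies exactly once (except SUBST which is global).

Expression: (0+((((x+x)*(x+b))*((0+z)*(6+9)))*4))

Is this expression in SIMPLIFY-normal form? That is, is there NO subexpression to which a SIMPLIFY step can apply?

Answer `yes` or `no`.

Answer: no

Derivation:
Expression: (0+((((x+x)*(x+b))*((0+z)*(6+9)))*4))
Scanning for simplifiable subexpressions (pre-order)...
  at root: (0+((((x+x)*(x+b))*((0+z)*(6+9)))*4)) (SIMPLIFIABLE)
  at R: ((((x+x)*(x+b))*((0+z)*(6+9)))*4) (not simplifiable)
  at RL: (((x+x)*(x+b))*((0+z)*(6+9))) (not simplifiable)
  at RLL: ((x+x)*(x+b)) (not simplifiable)
  at RLLL: (x+x) (not simplifiable)
  at RLLR: (x+b) (not simplifiable)
  at RLR: ((0+z)*(6+9)) (not simplifiable)
  at RLRL: (0+z) (SIMPLIFIABLE)
  at RLRR: (6+9) (SIMPLIFIABLE)
Found simplifiable subexpr at path root: (0+((((x+x)*(x+b))*((0+z)*(6+9)))*4))
One SIMPLIFY step would give: ((((x+x)*(x+b))*((0+z)*(6+9)))*4)
-> NOT in normal form.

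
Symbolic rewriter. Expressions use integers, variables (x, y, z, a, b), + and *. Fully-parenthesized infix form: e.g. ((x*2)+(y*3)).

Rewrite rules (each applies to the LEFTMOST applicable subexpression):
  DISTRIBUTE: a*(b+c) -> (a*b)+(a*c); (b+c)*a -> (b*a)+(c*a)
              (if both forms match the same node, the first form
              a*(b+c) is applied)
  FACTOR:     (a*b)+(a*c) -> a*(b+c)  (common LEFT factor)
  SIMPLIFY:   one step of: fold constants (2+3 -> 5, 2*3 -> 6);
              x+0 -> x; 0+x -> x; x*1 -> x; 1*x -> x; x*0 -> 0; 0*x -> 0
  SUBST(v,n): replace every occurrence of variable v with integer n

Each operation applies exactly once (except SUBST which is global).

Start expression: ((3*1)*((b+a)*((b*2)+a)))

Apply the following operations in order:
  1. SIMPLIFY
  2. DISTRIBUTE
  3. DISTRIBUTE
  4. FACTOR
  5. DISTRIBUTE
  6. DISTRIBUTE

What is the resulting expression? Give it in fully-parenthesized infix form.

Start: ((3*1)*((b+a)*((b*2)+a)))
Apply SIMPLIFY at L (target: (3*1)): ((3*1)*((b+a)*((b*2)+a))) -> (3*((b+a)*((b*2)+a)))
Apply DISTRIBUTE at R (target: ((b+a)*((b*2)+a))): (3*((b+a)*((b*2)+a))) -> (3*(((b+a)*(b*2))+((b+a)*a)))
Apply DISTRIBUTE at root (target: (3*(((b+a)*(b*2))+((b+a)*a)))): (3*(((b+a)*(b*2))+((b+a)*a))) -> ((3*((b+a)*(b*2)))+(3*((b+a)*a)))
Apply FACTOR at root (target: ((3*((b+a)*(b*2)))+(3*((b+a)*a)))): ((3*((b+a)*(b*2)))+(3*((b+a)*a))) -> (3*(((b+a)*(b*2))+((b+a)*a)))
Apply DISTRIBUTE at root (target: (3*(((b+a)*(b*2))+((b+a)*a)))): (3*(((b+a)*(b*2))+((b+a)*a))) -> ((3*((b+a)*(b*2)))+(3*((b+a)*a)))
Apply DISTRIBUTE at LR (target: ((b+a)*(b*2))): ((3*((b+a)*(b*2)))+(3*((b+a)*a))) -> ((3*((b*(b*2))+(a*(b*2))))+(3*((b+a)*a)))

Answer: ((3*((b*(b*2))+(a*(b*2))))+(3*((b+a)*a)))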